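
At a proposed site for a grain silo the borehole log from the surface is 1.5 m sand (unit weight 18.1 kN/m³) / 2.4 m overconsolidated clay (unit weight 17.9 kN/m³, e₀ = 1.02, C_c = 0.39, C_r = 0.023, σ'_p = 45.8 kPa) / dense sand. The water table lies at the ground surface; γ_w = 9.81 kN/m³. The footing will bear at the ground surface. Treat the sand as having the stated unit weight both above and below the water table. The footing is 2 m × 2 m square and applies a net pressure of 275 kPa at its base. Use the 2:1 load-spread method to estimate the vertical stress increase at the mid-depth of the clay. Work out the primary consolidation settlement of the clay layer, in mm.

Mid-depth of clay below the ground surface: z = 1.5 + 2.4/2 = 2.7 m.
Total vertical stress at mid-clay: σ_v = 18.1×1.5 + 17.9×1.2 = 48.63 kPa.
Pore pressure: u = 9.81×(2.7 − 0) = 26.487 kPa.
Initial effective stress: σ'_0 = σ_v − u = 48.63 − 26.487 = 22.143 kPa.
Stress increase at mid-clay by the 2:1 spreading method:
Δσ = qBL/((B+z)(L+z)) = 275×2×2/((2+2.7)(2+2.7)) = 49.796 kPa
Final effective stress: σ'_f = 22.143 + 49.796 = 71.939 kPa.
σ'_f = 71.939 > σ'_p = 45.8 kPa, so the stress path crosses the preconsolidation pressure — recompression up to σ'_p, then virgin compression beyond:
S_c = H/(1+e₀)·[C_r·log₁₀(σ'_p/σ'_0) + C_c·log₁₀(σ'_f/σ'_p)]
    = 2.4/2.02 × [0.023×log₁₀(45.8/22.143) + 0.39×log₁₀(71.939/45.8)]
    = 1.1881 × [0.0072595 + 0.076479] = 0.09949 m

S_c ≈ 99.5 mm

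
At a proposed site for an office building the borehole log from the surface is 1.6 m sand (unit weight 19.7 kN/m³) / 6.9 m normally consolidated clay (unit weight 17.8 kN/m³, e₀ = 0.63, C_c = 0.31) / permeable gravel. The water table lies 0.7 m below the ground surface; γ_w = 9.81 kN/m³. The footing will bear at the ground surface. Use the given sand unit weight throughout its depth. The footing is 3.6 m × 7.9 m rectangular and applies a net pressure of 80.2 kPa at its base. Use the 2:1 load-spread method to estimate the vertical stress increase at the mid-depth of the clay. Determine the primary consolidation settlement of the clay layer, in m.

S_c ≈ 0.194 m

Mid-depth of clay below the ground surface: z = 1.6 + 6.9/2 = 5.05 m.
Total vertical stress at mid-clay: σ_v = 19.7×1.6 + 17.8×3.45 = 92.93 kPa.
Pore pressure: u = 9.81×(5.05 − 0.7) = 42.673 kPa.
Initial effective stress: σ'_0 = σ_v − u = 92.93 − 42.673 = 50.257 kPa.
Stress increase at mid-clay by the 2:1 spreading method:
Δσ = qBL/((B+z)(L+z)) = 80.2×3.6×7.9/((3.6+5.05)(7.9+5.05)) = 20.362 kPa
Final effective stress: σ'_f = σ'_0 + Δσ = 50.257 + 20.362 = 70.619 kPa.
Normally consolidated clay, so the full stress increment lies on the virgin compression line:
S_c = C_c·H/(1+e₀)·log₁₀(σ'_f/σ'_0) = 0.31×6.9/(1+0.63)×log₁₀(70.619/50.257)
    = 1.3123 × 0.14773 = 0.1939 m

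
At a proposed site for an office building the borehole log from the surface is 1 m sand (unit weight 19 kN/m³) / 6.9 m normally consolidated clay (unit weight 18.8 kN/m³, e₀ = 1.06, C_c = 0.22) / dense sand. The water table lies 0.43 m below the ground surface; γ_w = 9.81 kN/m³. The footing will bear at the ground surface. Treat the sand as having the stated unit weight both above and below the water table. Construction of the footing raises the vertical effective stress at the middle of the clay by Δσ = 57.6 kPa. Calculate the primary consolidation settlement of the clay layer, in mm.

Mid-depth of clay below the ground surface: z = 1 + 6.9/2 = 4.45 m.
Total vertical stress at mid-clay: σ_v = 19×1 + 18.8×3.45 = 83.86 kPa.
Pore pressure: u = 9.81×(4.45 − 0.43) = 39.436 kPa.
Initial effective stress: σ'_0 = σ_v − u = 83.86 − 39.436 = 44.424 kPa.
Final effective stress: σ'_f = σ'_0 + Δσ = 44.424 + 57.6 = 102.02 kPa.
Normally consolidated clay, so the full stress increment lies on the virgin compression line:
S_c = C_c·H/(1+e₀)·log₁₀(σ'_f/σ'_0) = 0.22×6.9/(1+1.06)×log₁₀(102.02/44.424)
    = 0.73689 × 0.36107 = 0.2661 m

S_c ≈ 266 mm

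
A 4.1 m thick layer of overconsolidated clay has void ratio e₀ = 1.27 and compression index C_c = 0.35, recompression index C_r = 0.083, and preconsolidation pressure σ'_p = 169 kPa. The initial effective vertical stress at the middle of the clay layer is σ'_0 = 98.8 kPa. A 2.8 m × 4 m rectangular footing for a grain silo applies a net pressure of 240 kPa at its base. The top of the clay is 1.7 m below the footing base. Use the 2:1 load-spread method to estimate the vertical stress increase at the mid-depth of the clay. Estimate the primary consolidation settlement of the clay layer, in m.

Mid-depth of clay below the footing base: z = 1.7 + 4.1/2 = 3.75 m.
Stress increase at mid-clay by the 2:1 spreading method:
Δσ = qBL/((B+z)(L+z)) = 240×2.8×4/((2.8+3.75)(4+3.75)) = 52.952 kPa
Final effective stress: σ'_f = 98.8 + 52.952 = 151.75 kPa.
σ'_f = 151.75 ≤ σ'_p = 169 kPa, so the clay remains overconsolidated and only the recompression index applies:
S_c = C_r·H/(1+e₀)·log₁₀(σ'_f/σ'_0) = 0.083×4.1/2.27×log₁₀(151.75/98.8)
    = 0.14991 × 0.18637 = 0.02794 m

S_c ≈ 0.0279 m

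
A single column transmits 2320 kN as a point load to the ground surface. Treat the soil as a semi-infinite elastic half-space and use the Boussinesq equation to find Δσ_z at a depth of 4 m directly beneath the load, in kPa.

Δσ_z ≈ 69.2 kPa

Boussinesq vertical stress below a point load on an elastic half-space:
Δσ_z = 3P/(2πz²) · [1 + (r/z)²]^(−5/2)
r/z = 0/4 = 0; [1+(r/z)²]^(−5/2) = 1.
Δσ_z = 3×2320/(2π×4²) × 1 = 69.232 × 1 = 69.23 kPa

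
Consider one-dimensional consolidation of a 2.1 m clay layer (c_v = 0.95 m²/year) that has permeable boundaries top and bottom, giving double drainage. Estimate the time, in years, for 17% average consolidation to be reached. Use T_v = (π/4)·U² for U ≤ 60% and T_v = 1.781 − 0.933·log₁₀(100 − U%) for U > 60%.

Drainage path length: H_d = H/2 = 1.05 m (double drainage).
U ≤ 60%: T_v = (π/4)·U² = (π/4)×0.17² = 0.022698.
t = T_v·H_d²/c_v = 0.022698×1.05²/0.95 = 0.02634 years.

t ≈ 0.0263 years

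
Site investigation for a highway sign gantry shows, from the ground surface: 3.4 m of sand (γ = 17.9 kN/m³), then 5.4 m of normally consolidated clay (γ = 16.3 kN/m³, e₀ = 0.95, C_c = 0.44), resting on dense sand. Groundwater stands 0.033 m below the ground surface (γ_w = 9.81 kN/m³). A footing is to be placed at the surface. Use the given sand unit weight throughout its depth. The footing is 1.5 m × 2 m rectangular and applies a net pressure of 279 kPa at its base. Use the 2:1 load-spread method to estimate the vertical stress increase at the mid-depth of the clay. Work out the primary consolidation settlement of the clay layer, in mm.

Mid-depth of clay below the ground surface: z = 3.4 + 5.4/2 = 6.1 m.
Total vertical stress at mid-clay: σ_v = 17.9×3.4 + 16.3×2.7 = 104.87 kPa.
Pore pressure: u = 9.81×(6.1 − 0.033) = 59.517 kPa.
Initial effective stress: σ'_0 = σ_v − u = 104.87 − 59.517 = 45.353 kPa.
Stress increase at mid-clay by the 2:1 spreading method:
Δσ = qBL/((B+z)(L+z)) = 279×1.5×2/((1.5+6.1)(2+6.1)) = 13.596 kPa
Final effective stress: σ'_f = σ'_0 + Δσ = 45.353 + 13.596 = 58.949 kPa.
Normally consolidated clay, so the full stress increment lies on the virgin compression line:
S_c = C_c·H/(1+e₀)·log₁₀(σ'_f/σ'_0) = 0.44×5.4/(1+0.95)×log₁₀(58.949/45.353)
    = 1.2185 × 0.11387 = 0.1388 m

S_c ≈ 139 mm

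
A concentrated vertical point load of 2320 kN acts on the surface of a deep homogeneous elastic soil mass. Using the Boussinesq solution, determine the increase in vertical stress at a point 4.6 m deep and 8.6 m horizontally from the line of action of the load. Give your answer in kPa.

Boussinesq vertical stress below a point load on an elastic half-space:
Δσ_z = 3P/(2πz²) · [1 + (r/z)²]^(−5/2)
r/z = 8.6/4.6 = 1.8696; [1+(r/z)²]^(−5/2) = 0.02334.
Δσ_z = 3×2320/(2π×4.6²) × 0.02334 = 52.35 × 0.02334 = 1.222 kPa

Δσ_z ≈ 1.22 kPa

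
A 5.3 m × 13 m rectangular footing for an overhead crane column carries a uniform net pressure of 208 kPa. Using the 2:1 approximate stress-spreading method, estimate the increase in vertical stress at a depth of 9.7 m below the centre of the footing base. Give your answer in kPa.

By the 2:1 method the load spreads at 1 horizontal : 2 vertical, so at depth z the loaded area has grown by z in each plan dimension:
Δσ = qBL/((B+z)(L+z)) = 208×5.3×13/((5.3+9.7)(13+9.7)) = 42.089 kPa

Δσ_z ≈ 42.1 kPa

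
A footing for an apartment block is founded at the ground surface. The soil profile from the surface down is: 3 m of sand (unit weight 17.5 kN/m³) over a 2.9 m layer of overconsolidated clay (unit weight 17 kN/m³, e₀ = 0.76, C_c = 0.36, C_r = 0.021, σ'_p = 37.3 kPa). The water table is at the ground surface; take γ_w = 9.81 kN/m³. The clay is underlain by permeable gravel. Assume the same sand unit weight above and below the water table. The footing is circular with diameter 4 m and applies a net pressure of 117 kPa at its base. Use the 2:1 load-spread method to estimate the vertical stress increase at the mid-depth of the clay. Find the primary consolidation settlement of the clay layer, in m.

Mid-depth of clay below the ground surface: z = 3 + 2.9/2 = 4.45 m.
Total vertical stress at mid-clay: σ_v = 17.5×3 + 17×1.45 = 77.15 kPa.
Pore pressure: u = 9.81×(4.45 − 0) = 43.655 kPa.
Initial effective stress: σ'_0 = σ_v − u = 77.15 − 43.655 = 33.495 kPa.
Stress increase at mid-clay by the 2:1 spreading method:
Δσ ≈ qD²/(D+z)² = 117×4²/(4+4.45)² = 26.218 kPa
Final effective stress: σ'_f = 33.495 + 26.218 = 59.713 kPa.
σ'_f = 59.713 > σ'_p = 37.3 kPa, so the stress path crosses the preconsolidation pressure — recompression up to σ'_p, then virgin compression beyond:
S_c = H/(1+e₀)·[C_r·log₁₀(σ'_p/σ'_0) + C_c·log₁₀(σ'_f/σ'_p)]
    = 2.9/1.76 × [0.021×log₁₀(37.3/33.495) + 0.36×log₁₀(59.713/37.3)]
    = 1.6477 × [0.00098131 + 0.07357] = 0.1228 m

S_c ≈ 0.123 m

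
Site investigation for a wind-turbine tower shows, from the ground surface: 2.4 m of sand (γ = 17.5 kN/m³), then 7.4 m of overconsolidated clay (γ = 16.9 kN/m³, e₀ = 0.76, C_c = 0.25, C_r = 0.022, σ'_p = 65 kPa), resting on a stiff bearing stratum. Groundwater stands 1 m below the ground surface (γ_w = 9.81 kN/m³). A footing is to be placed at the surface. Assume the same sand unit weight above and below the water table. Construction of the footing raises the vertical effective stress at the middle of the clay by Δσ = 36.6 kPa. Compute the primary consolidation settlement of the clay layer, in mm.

S_c ≈ 161 mm

Mid-depth of clay below the ground surface: z = 2.4 + 7.4/2 = 6.1 m.
Total vertical stress at mid-clay: σ_v = 17.5×2.4 + 16.9×3.7 = 104.53 kPa.
Pore pressure: u = 9.81×(6.1 − 1) = 50.031 kPa.
Initial effective stress: σ'_0 = σ_v − u = 104.53 − 50.031 = 54.499 kPa.
Final effective stress: σ'_f = 54.499 + 36.6 = 91.099 kPa.
σ'_f = 91.099 > σ'_p = 65 kPa, so the stress path crosses the preconsolidation pressure — recompression up to σ'_p, then virgin compression beyond:
S_c = H/(1+e₀)·[C_r·log₁₀(σ'_p/σ'_0) + C_c·log₁₀(σ'_f/σ'_p)]
    = 7.4/1.76 × [0.022×log₁₀(65/54.499) + 0.25×log₁₀(91.099/65)]
    = 4.2045 × [0.0016835 + 0.03665] = 0.1612 m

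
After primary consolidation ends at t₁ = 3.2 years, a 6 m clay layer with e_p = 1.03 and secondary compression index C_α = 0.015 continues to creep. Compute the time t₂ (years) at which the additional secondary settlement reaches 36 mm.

t₂ ≈ 20.8 years

S_s = C_α·H/(1+e_p)·log₁₀(t₂/t₁) ⇒ log₁₀(t₂/t₁) = S_s·(1+e_p)/(C_α·H).
log₁₀(t₂/t₁) = 0.036 × (1+1.03) / (0.015×6) = 0.812
t₂ = t₁ × 10^0.812 = 3.2 × 6.486 = 20.76 years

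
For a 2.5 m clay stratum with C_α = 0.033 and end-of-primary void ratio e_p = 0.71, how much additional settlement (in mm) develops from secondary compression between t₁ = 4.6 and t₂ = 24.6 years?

S_s ≈ 35.1 mm

Secondary compression: S_s = C_α·H/(1+e_p)·log₁₀(t₂/t₁)
S_s = 0.033×2.5/(1+0.71)×log₁₀(24.6/4.6)
    = 0.04825 × 0.7282 = 0.03513 m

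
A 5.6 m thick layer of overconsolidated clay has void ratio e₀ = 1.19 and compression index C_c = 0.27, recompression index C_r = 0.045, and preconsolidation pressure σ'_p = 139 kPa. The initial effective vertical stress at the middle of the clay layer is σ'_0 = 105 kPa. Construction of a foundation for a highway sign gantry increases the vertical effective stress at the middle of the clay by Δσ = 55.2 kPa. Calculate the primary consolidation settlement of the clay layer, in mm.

S_c ≈ 56.6 mm

Final effective stress: σ'_f = 105 + 55.2 = 160.2 kPa.
σ'_f = 160.2 > σ'_p = 139 kPa, so the stress path crosses the preconsolidation pressure — recompression up to σ'_p, then virgin compression beyond:
S_c = H/(1+e₀)·[C_r·log₁₀(σ'_p/σ'_0) + C_c·log₁₀(σ'_f/σ'_p)]
    = 5.6/2.19 × [0.045×log₁₀(139/105) + 0.27×log₁₀(160.2/139)]
    = 2.5571 × [0.0054821 + 0.016645] = 0.05658 m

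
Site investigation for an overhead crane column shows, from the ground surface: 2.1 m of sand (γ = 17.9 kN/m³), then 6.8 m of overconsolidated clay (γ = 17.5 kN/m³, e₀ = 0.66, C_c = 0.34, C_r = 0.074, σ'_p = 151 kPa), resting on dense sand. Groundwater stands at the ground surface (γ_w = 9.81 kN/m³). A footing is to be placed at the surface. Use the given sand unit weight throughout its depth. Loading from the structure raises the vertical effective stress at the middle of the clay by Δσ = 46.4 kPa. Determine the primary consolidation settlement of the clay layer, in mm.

Mid-depth of clay below the ground surface: z = 2.1 + 6.8/2 = 5.5 m.
Total vertical stress at mid-clay: σ_v = 17.9×2.1 + 17.5×3.4 = 97.09 kPa.
Pore pressure: u = 9.81×(5.5 − 0) = 53.955 kPa.
Initial effective stress: σ'_0 = σ_v − u = 97.09 − 53.955 = 43.135 kPa.
Final effective stress: σ'_f = 43.135 + 46.4 = 89.535 kPa.
σ'_f = 89.535 ≤ σ'_p = 151 kPa, so the clay remains overconsolidated and only the recompression index applies:
S_c = C_r·H/(1+e₀)·log₁₀(σ'_f/σ'_0) = 0.074×6.8/1.66×log₁₀(89.535/43.135)
    = 0.30313 × 0.31716 = 0.09614 m

S_c ≈ 96.1 mm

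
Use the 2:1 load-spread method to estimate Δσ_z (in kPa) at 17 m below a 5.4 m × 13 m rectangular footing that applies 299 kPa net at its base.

By the 2:1 method the load spreads at 1 horizontal : 2 vertical, so at depth z the loaded area has grown by z in each plan dimension:
Δσ = qBL/((B+z)(L+z)) = 299×5.4×13/((5.4+17)(13+17)) = 31.235 kPa

Δσ_z ≈ 31.2 kPa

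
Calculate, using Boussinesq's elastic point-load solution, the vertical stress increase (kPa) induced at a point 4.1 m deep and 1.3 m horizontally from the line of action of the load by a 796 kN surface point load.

Δσ_z ≈ 17.8 kPa

Boussinesq vertical stress below a point load on an elastic half-space:
Δσ_z = 3P/(2πz²) · [1 + (r/z)²]^(−5/2)
r/z = 1.3/4.1 = 0.31707; [1+(r/z)²]^(−5/2) = 0.78703.
Δσ_z = 3×796/(2π×4.1²) × 0.78703 = 22.609 × 0.78703 = 17.79 kPa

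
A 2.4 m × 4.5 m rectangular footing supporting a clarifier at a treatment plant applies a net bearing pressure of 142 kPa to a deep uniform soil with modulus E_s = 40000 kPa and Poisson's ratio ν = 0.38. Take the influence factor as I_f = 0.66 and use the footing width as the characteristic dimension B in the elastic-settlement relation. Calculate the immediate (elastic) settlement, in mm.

Immediate (elastic) settlement: S_e = q·B·(1−ν²)/E_s · I_f.
S_e = 142 × 2.4 × (1 − 0.38²) / 40000 × 0.66
    = 142 × 2.4 × 0.8556 / 40000 × 0.66
    = 0.004811 m = 4.811 mm

S_e ≈ 4.81 mm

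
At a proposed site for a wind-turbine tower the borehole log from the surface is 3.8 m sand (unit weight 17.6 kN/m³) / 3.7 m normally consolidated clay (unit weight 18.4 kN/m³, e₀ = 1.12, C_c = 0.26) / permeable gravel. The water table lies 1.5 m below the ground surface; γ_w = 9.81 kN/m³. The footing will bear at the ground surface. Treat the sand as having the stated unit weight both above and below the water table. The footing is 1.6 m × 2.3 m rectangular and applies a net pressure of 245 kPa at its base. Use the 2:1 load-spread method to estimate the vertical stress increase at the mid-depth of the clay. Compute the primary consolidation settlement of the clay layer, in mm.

Mid-depth of clay below the ground surface: z = 3.8 + 3.7/2 = 5.65 m.
Total vertical stress at mid-clay: σ_v = 17.6×3.8 + 18.4×1.85 = 100.92 kPa.
Pore pressure: u = 9.81×(5.65 − 1.5) = 40.712 kPa.
Initial effective stress: σ'_0 = σ_v − u = 100.92 − 40.712 = 60.208 kPa.
Stress increase at mid-clay by the 2:1 spreading method:
Δσ = qBL/((B+z)(L+z)) = 245×1.6×2.3/((1.6+5.65)(2.3+5.65)) = 15.643 kPa
Final effective stress: σ'_f = σ'_0 + Δσ = 60.208 + 15.643 = 75.851 kPa.
Normally consolidated clay, so the full stress increment lies on the virgin compression line:
S_c = C_c·H/(1+e₀)·log₁₀(σ'_f/σ'_0) = 0.26×3.7/(1+1.12)×log₁₀(75.851/60.208)
    = 0.45377 × 0.10031 = 0.04552 m

S_c ≈ 45.5 mm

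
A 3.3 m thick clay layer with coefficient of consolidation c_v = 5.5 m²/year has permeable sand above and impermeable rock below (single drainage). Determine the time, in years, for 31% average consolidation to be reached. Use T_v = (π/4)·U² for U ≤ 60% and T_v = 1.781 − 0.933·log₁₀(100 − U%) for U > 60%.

t ≈ 0.149 years

Drainage path length: H_d = H = 3.3 m (single drainage).
U ≤ 60%: T_v = (π/4)·U² = (π/4)×0.31² = 0.075477.
t = T_v·H_d²/c_v = 0.075477×3.3²/5.5 = 0.1494 years.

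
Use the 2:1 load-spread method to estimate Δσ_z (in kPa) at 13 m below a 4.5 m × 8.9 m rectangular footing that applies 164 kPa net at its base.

Δσ_z ≈ 17.1 kPa

By the 2:1 method the load spreads at 1 horizontal : 2 vertical, so at depth z the loaded area has grown by z in each plan dimension:
Δσ = qBL/((B+z)(L+z)) = 164×4.5×8.9/((4.5+13)(8.9+13)) = 17.138 kPa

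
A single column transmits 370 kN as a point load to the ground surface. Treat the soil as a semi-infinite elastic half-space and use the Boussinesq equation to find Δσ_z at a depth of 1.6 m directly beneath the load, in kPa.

Boussinesq vertical stress below a point load on an elastic half-space:
Δσ_z = 3P/(2πz²) · [1 + (r/z)²]^(−5/2)
r/z = 0/1.6 = 0; [1+(r/z)²]^(−5/2) = 1.
Δσ_z = 3×370/(2π×1.6²) × 1 = 69.009 × 1 = 69.01 kPa

Δσ_z ≈ 69 kPa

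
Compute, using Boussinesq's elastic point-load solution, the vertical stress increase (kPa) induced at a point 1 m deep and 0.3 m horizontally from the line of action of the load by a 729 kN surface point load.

Δσ_z ≈ 281 kPa

Boussinesq vertical stress below a point load on an elastic half-space:
Δσ_z = 3P/(2πz²) · [1 + (r/z)²]^(−5/2)
r/z = 0.3/1 = 0.3; [1+(r/z)²]^(−5/2) = 0.80618.
Δσ_z = 3×729/(2π×1²) × 0.80618 = 348.07 × 0.80618 = 280.6 kPa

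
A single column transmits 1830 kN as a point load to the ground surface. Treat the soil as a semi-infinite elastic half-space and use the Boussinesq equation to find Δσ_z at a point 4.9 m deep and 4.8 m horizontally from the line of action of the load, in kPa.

Boussinesq vertical stress below a point load on an elastic half-space:
Δσ_z = 3P/(2πz²) · [1 + (r/z)²]^(−5/2)
r/z = 4.8/4.9 = 0.97959; [1+(r/z)²]^(−5/2) = 0.18603.
Δσ_z = 3×1830/(2π×4.9²) × 0.18603 = 36.392 × 0.18603 = 6.77 kPa

Δσ_z ≈ 6.77 kPa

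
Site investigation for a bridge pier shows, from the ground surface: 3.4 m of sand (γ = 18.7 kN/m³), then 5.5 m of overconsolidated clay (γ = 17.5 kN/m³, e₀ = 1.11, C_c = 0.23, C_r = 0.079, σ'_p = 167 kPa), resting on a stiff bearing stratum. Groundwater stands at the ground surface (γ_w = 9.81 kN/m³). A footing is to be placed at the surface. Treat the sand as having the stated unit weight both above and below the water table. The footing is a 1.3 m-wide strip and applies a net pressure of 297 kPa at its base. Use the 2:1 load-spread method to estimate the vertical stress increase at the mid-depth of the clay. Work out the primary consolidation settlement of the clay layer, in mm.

S_c ≈ 62.4 mm

Mid-depth of clay below the ground surface: z = 3.4 + 5.5/2 = 6.15 m.
Total vertical stress at mid-clay: σ_v = 18.7×3.4 + 17.5×2.75 = 111.7 kPa.
Pore pressure: u = 9.81×(6.15 − 0) = 60.332 kPa.
Initial effective stress: σ'_0 = σ_v − u = 111.7 − 60.332 = 51.368 kPa.
Stress increase at mid-clay by the 2:1 spreading method:
Δσ = qB/(B+z) = 297×1.3/(1.3+6.15) = 51.826 kPa
Final effective stress: σ'_f = 51.368 + 51.826 = 103.19 kPa.
σ'_f = 103.19 ≤ σ'_p = 167 kPa, so the clay remains overconsolidated and only the recompression index applies:
S_c = C_r·H/(1+e₀)·log₁₀(σ'_f/σ'_0) = 0.079×5.5/2.11×log₁₀(103.19/51.368)
    = 0.20592 × 0.30294 = 0.06238 m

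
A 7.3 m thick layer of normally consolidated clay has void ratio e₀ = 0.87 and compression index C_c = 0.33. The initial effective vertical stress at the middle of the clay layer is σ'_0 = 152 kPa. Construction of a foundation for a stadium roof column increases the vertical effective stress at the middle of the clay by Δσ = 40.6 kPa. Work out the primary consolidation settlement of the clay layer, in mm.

Final effective stress: σ'_f = σ'_0 + Δσ = 152 + 40.6 = 192.6 kPa.
Normally consolidated clay, so the full stress increment lies on the virgin compression line:
S_c = C_c·H/(1+e₀)·log₁₀(σ'_f/σ'_0) = 0.33×7.3/(1+0.87)×log₁₀(192.6/152)
    = 1.2882 × 0.10281 = 0.1324 m

S_c ≈ 132 mm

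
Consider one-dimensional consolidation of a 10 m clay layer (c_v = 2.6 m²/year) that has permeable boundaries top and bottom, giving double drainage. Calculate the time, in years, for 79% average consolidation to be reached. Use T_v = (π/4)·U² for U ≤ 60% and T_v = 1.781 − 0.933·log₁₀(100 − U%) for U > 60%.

t ≈ 5.26 years

Drainage path length: H_d = H/2 = 5 m (double drainage).
U > 60%: T_v = 1.781 − 0.933·log₁₀(100 − 79) = 0.54737.
t = T_v·H_d²/c_v = 0.54737×5²/2.6 = 5.263 years.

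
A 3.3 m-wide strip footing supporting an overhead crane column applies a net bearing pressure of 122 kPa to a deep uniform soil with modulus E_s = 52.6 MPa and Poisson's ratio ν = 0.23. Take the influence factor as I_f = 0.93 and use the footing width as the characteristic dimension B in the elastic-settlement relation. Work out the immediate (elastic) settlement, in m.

Immediate (elastic) settlement: S_e = q·B·(1−ν²)/E_s · I_f.
E_s = 52.6 MPa = 52600 kPa.
S_e = 122 × 3.3 × (1 − 0.23²) / 52600 × 0.93
    = 122 × 3.3 × 0.9471 / 52600 × 0.93
    = 0.006742 m

S_e ≈ 0.00674 m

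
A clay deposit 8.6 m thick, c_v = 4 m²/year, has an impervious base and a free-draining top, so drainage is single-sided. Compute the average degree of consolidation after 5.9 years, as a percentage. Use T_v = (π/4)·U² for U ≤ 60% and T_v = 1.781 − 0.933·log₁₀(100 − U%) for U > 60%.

U ≈ 63.1 %

Drainage path length: H_d = H = 8.6 m (single drainage).
T_v = c_v·t/H_d² = 4×5.9/8.6² = 0.31909.
T_v = 0.31909 corresponds to the U > 60% branch:
U = 1 − 10^((1.781 − T_v)/0.933)/100 = 0.6311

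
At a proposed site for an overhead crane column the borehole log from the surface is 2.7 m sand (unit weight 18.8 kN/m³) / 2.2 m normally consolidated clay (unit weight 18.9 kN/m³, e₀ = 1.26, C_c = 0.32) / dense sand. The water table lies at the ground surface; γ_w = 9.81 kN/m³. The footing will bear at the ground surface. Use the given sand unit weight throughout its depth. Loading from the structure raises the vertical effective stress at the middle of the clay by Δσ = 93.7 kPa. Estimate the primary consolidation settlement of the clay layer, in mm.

Mid-depth of clay below the ground surface: z = 2.7 + 2.2/2 = 3.8 m.
Total vertical stress at mid-clay: σ_v = 18.8×2.7 + 18.9×1.1 = 71.55 kPa.
Pore pressure: u = 9.81×(3.8 − 0) = 37.278 kPa.
Initial effective stress: σ'_0 = σ_v − u = 71.55 − 37.278 = 34.272 kPa.
Final effective stress: σ'_f = σ'_0 + Δσ = 34.272 + 93.7 = 127.97 kPa.
Normally consolidated clay, so the full stress increment lies on the virgin compression line:
S_c = C_c·H/(1+e₀)·log₁₀(σ'_f/σ'_0) = 0.32×2.2/(1+1.26)×log₁₀(127.97/34.272)
    = 0.3115 × 0.57217 = 0.1782 m

S_c ≈ 178 mm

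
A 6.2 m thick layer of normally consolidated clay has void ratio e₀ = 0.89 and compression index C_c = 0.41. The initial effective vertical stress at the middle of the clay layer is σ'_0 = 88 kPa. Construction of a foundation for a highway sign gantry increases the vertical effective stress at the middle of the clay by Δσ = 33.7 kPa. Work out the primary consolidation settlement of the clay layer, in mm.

S_c ≈ 189 mm

Final effective stress: σ'_f = σ'_0 + Δσ = 88 + 33.7 = 121.7 kPa.
Normally consolidated clay, so the full stress increment lies on the virgin compression line:
S_c = C_c·H/(1+e₀)·log₁₀(σ'_f/σ'_0) = 0.41×6.2/(1+0.89)×log₁₀(121.7/88)
    = 1.345 × 0.14081 = 0.1894 m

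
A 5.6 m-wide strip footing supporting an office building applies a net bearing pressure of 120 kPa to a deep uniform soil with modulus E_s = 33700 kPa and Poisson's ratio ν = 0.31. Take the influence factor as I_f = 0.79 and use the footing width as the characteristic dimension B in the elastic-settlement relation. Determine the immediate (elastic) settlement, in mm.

S_e ≈ 14.2 mm

Immediate (elastic) settlement: S_e = q·B·(1−ν²)/E_s · I_f.
S_e = 120 × 5.6 × (1 − 0.31²) / 33700 × 0.79
    = 120 × 5.6 × 0.9039 / 33700 × 0.79
    = 0.01424 m = 14.24 mm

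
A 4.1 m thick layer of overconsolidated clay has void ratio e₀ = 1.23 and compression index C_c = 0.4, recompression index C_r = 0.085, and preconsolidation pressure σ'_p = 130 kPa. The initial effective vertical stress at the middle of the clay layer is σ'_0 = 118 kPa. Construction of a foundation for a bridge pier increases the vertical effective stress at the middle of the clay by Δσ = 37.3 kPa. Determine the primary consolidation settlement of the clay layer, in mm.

Final effective stress: σ'_f = 118 + 37.3 = 155.3 kPa.
σ'_f = 155.3 > σ'_p = 130 kPa, so the stress path crosses the preconsolidation pressure — recompression up to σ'_p, then virgin compression beyond:
S_c = H/(1+e₀)·[C_r·log₁₀(σ'_p/σ'_0) + C_c·log₁₀(σ'_f/σ'_p)]
    = 4.1/2.23 × [0.085×log₁₀(130/118) + 0.4×log₁₀(155.3/130)]
    = 1.8386 × [0.0035752 + 0.030891] = 0.06337 m

S_c ≈ 63.4 mm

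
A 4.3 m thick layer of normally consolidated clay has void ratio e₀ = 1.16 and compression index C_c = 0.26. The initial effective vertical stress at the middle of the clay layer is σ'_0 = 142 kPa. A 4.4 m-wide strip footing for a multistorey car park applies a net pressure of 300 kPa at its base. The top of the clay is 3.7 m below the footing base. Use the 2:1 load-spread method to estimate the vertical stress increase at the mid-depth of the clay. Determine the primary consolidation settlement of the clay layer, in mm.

Mid-depth of clay below the footing base: z = 3.7 + 4.3/2 = 5.85 m.
Stress increase at mid-clay by the 2:1 spreading method:
Δσ = qB/(B+z) = 300×4.4/(4.4+5.85) = 128.78 kPa
Final effective stress: σ'_f = σ'_0 + Δσ = 142 + 128.78 = 270.78 kPa.
Normally consolidated clay, so the full stress increment lies on the virgin compression line:
S_c = C_c·H/(1+e₀)·log₁₀(σ'_f/σ'_0) = 0.26×4.3/(1+1.16)×log₁₀(270.78/142)
    = 0.51759 × 0.28033 = 0.1451 m

S_c ≈ 145 mm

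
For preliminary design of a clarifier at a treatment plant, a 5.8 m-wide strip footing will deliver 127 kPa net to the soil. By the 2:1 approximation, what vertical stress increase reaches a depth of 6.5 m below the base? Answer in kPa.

By the 2:1 method the load spreads at 1 horizontal : 2 vertical, so at depth z the loaded area has grown by z in each plan dimension:
Δσ = qB/(B+z) = 127×5.8/(5.8+6.5) = 59.886 kPa

Δσ_z ≈ 59.9 kPa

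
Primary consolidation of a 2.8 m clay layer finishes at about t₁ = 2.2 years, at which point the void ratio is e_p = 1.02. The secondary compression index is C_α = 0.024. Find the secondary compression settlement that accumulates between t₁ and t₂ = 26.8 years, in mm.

Secondary compression: S_s = C_α·H/(1+e_p)·log₁₀(t₂/t₁)
S_s = 0.024×2.8/(1+1.02)×log₁₀(26.8/2.2)
    = 0.03327 × 1.086 = 0.03612 m

S_s ≈ 36.1 mm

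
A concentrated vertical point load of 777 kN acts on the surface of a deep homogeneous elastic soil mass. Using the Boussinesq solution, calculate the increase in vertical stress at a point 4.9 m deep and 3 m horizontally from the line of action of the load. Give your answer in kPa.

Δσ_z ≈ 6.97 kPa

Boussinesq vertical stress below a point load on an elastic half-space:
Δσ_z = 3P/(2πz²) · [1 + (r/z)²]^(−5/2)
r/z = 3/4.9 = 0.61224; [1+(r/z)²]^(−5/2) = 0.4512.
Δσ_z = 3×777/(2π×4.9²) × 0.4512 = 15.451 × 0.4512 = 6.971 kPa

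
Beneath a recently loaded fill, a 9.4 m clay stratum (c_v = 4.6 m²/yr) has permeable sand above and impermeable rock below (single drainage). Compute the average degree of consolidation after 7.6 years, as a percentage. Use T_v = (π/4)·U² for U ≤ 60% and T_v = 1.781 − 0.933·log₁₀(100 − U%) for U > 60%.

U ≈ 69.5 %

Drainage path length: H_d = H = 9.4 m (single drainage).
T_v = c_v·t/H_d² = 4.6×7.6/9.4² = 0.39565.
T_v = 0.39565 corresponds to the U > 60% branch:
U = 1 − 10^((1.781 − T_v)/0.933)/100 = 0.6946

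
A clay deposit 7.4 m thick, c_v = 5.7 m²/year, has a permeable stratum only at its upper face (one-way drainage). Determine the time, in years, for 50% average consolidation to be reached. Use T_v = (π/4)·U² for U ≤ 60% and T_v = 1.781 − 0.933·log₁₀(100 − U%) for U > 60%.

t ≈ 1.89 years

Drainage path length: H_d = H = 7.4 m (single drainage).
U ≤ 60%: T_v = (π/4)·U² = (π/4)×0.5² = 0.19635.
t = T_v·H_d²/c_v = 0.19635×7.4²/5.7 = 1.886 years.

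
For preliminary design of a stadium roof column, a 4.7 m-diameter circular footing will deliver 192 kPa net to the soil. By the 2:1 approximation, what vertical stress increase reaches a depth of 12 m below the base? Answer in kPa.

Δσ_z ≈ 15.2 kPa

By the 2:1 method the load spreads at 1 horizontal : 2 vertical, so at depth z the loaded area has grown by z in each plan dimension:
Δσ ≈ qD²/(D+z)² = 192×4.7²/(4.7+12)² = 15.208 kPa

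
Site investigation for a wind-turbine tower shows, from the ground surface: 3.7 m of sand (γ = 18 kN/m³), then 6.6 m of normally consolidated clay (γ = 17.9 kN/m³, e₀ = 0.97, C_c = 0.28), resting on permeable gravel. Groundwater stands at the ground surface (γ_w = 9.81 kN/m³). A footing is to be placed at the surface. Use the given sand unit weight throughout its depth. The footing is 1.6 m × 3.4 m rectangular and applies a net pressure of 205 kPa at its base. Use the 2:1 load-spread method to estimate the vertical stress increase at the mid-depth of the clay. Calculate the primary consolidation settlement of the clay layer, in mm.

S_c ≈ 80.6 mm

Mid-depth of clay below the ground surface: z = 3.7 + 6.6/2 = 7 m.
Total vertical stress at mid-clay: σ_v = 18×3.7 + 17.9×3.3 = 125.67 kPa.
Pore pressure: u = 9.81×(7 − 0) = 68.67 kPa.
Initial effective stress: σ'_0 = σ_v − u = 125.67 − 68.67 = 57 kPa.
Stress increase at mid-clay by the 2:1 spreading method:
Δσ = qBL/((B+z)(L+z)) = 205×1.6×3.4/((1.6+7)(3.4+7)) = 12.469 kPa
Final effective stress: σ'_f = σ'_0 + Δσ = 57 + 12.469 = 69.469 kPa.
Normally consolidated clay, so the full stress increment lies on the virgin compression line:
S_c = C_c·H/(1+e₀)·log₁₀(σ'_f/σ'_0) = 0.28×6.6/(1+0.97)×log₁₀(69.469/57)
    = 0.93807 × 0.085916 = 0.0806 m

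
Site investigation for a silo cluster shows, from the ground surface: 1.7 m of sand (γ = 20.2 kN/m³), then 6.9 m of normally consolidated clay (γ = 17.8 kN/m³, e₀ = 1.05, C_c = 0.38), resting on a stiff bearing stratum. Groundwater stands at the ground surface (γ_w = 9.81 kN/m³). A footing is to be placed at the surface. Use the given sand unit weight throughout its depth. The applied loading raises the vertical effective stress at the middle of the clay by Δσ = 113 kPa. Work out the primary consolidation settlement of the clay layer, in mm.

Mid-depth of clay below the ground surface: z = 1.7 + 6.9/2 = 5.15 m.
Total vertical stress at mid-clay: σ_v = 20.2×1.7 + 17.8×3.45 = 95.75 kPa.
Pore pressure: u = 9.81×(5.15 − 0) = 50.522 kPa.
Initial effective stress: σ'_0 = σ_v − u = 95.75 − 50.522 = 45.228 kPa.
Final effective stress: σ'_f = σ'_0 + Δσ = 45.228 + 113 = 158.23 kPa.
Normally consolidated clay, so the full stress increment lies on the virgin compression line:
S_c = C_c·H/(1+e₀)·log₁₀(σ'_f/σ'_0) = 0.38×6.9/(1+1.05)×log₁₀(158.23/45.228)
    = 1.279 × 0.54388 = 0.6956 m

S_c ≈ 696 mm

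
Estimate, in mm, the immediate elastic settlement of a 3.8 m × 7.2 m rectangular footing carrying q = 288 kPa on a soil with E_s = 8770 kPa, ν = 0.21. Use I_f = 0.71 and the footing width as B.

S_e ≈ 84.7 mm

Immediate (elastic) settlement: S_e = q·B·(1−ν²)/E_s · I_f.
S_e = 288 × 3.8 × (1 − 0.21²) / 8770 × 0.71
    = 288 × 3.8 × 0.9559 / 8770 × 0.71
    = 0.08469 m = 84.69 mm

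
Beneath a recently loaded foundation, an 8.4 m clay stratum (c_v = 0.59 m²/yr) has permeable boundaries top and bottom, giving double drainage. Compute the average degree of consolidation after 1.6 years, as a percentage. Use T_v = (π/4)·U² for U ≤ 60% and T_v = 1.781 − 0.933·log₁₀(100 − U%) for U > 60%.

Drainage path length: H_d = H/2 = 4.2 m (double drainage).
T_v = c_v·t/H_d² = 0.59×1.6/4.2² = 0.053515.
T_v = 0.053515 corresponds to the U ≤ 60% branch:
U = √(4T_v/π) = 0.261

U ≈ 26.1 %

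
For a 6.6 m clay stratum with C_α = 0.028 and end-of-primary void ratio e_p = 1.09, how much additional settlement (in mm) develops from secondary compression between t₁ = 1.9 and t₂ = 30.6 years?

S_s ≈ 107 mm

Secondary compression: S_s = C_α·H/(1+e_p)·log₁₀(t₂/t₁)
S_s = 0.028×6.6/(1+1.09)×log₁₀(30.6/1.9)
    = 0.08842 × 1.207 = 0.1067 m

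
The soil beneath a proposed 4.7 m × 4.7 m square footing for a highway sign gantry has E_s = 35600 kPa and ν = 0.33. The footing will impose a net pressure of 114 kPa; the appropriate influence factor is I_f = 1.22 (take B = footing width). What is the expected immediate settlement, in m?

Immediate (elastic) settlement: S_e = q·B·(1−ν²)/E_s · I_f.
S_e = 114 × 4.7 × (1 − 0.33²) / 35600 × 1.22
    = 114 × 4.7 × 0.8911 / 35600 × 1.22
    = 0.01636 m

S_e ≈ 0.0164 m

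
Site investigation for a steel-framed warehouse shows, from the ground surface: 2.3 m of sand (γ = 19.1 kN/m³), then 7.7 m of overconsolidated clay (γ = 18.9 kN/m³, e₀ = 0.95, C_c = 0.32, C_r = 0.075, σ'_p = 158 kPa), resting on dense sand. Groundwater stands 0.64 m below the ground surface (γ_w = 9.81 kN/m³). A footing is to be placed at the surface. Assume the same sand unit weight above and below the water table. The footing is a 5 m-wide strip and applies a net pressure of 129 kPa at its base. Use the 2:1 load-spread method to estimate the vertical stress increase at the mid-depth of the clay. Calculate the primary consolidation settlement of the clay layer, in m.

S_c ≈ 0.0841 m

Mid-depth of clay below the ground surface: z = 2.3 + 7.7/2 = 6.15 m.
Total vertical stress at mid-clay: σ_v = 19.1×2.3 + 18.9×3.85 = 116.69 kPa.
Pore pressure: u = 9.81×(6.15 − 0.64) = 54.053 kPa.
Initial effective stress: σ'_0 = σ_v − u = 116.69 − 54.053 = 62.637 kPa.
Stress increase at mid-clay by the 2:1 spreading method:
Δσ = qB/(B+z) = 129×5/(5+6.15) = 57.848 kPa
Final effective stress: σ'_f = 62.637 + 57.848 = 120.48 kPa.
σ'_f = 120.48 ≤ σ'_p = 158 kPa, so the clay remains overconsolidated and only the recompression index applies:
S_c = C_r·H/(1+e₀)·log₁₀(σ'_f/σ'_0) = 0.075×7.7/1.95×log₁₀(120.48/62.637)
    = 0.29615 × 0.28408 = 0.08413 m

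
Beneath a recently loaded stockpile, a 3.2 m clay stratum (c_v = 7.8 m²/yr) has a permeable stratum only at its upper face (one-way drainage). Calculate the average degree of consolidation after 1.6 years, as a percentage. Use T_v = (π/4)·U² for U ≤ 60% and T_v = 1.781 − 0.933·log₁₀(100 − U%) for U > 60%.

U ≈ 96 %

Drainage path length: H_d = H = 3.2 m (single drainage).
T_v = c_v·t/H_d² = 7.8×1.6/3.2² = 1.2187.
T_v = 1.2187 corresponds to the U > 60% branch:
U = 1 − 10^((1.781 − T_v)/0.933)/100 = 0.9599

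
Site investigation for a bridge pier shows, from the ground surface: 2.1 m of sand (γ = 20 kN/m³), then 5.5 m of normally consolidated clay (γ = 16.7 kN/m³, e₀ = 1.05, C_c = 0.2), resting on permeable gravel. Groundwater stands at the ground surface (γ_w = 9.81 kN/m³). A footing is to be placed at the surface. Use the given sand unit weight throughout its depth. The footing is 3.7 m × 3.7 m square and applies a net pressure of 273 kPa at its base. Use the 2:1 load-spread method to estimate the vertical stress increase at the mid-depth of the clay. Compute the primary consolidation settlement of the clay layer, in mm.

Mid-depth of clay below the ground surface: z = 2.1 + 5.5/2 = 4.85 m.
Total vertical stress at mid-clay: σ_v = 20×2.1 + 16.7×2.75 = 87.925 kPa.
Pore pressure: u = 9.81×(4.85 − 0) = 47.578 kPa.
Initial effective stress: σ'_0 = σ_v − u = 87.925 − 47.578 = 40.347 kPa.
Stress increase at mid-clay by the 2:1 spreading method:
Δσ = qBL/((B+z)(L+z)) = 273×3.7×3.7/((3.7+4.85)(3.7+4.85)) = 51.125 kPa
Final effective stress: σ'_f = σ'_0 + Δσ = 40.347 + 51.125 = 91.472 kPa.
Normally consolidated clay, so the full stress increment lies on the virgin compression line:
S_c = C_c·H/(1+e₀)·log₁₀(σ'_f/σ'_0) = 0.2×5.5/(1+1.05)×log₁₀(91.472/40.347)
    = 0.53659 × 0.35548 = 0.1907 m

S_c ≈ 191 mm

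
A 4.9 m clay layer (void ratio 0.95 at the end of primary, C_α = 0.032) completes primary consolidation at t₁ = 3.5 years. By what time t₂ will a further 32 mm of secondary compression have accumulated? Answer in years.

S_s = C_α·H/(1+e_p)·log₁₀(t₂/t₁) ⇒ log₁₀(t₂/t₁) = S_s·(1+e_p)/(C_α·H).
log₁₀(t₂/t₁) = 0.032 × (1+0.95) / (0.032×4.9) = 0.398
t₂ = t₁ × 10^0.398 = 3.5 × 2.5 = 8.75 years

t₂ ≈ 8.75 years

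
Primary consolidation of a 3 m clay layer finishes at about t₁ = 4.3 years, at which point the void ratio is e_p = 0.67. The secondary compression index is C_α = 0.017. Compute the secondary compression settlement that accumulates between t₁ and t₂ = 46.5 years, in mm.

Secondary compression: S_s = C_α·H/(1+e_p)·log₁₀(t₂/t₁)
S_s = 0.017×3/(1+0.67)×log₁₀(46.5/4.3)
    = 0.03054 × 1.034 = 0.03158 m

S_s ≈ 31.6 mm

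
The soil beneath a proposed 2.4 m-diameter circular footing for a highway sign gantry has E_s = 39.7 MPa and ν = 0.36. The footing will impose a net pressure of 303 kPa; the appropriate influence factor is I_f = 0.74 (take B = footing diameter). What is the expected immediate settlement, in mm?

Immediate (elastic) settlement: S_e = q·B·(1−ν²)/E_s · I_f.
E_s = 39.7 MPa = 39700 kPa.
S_e = 303 × 2.4 × (1 − 0.36²) / 39700 × 0.74
    = 303 × 2.4 × 0.8704 / 39700 × 0.74
    = 0.0118 m = 11.8 mm

S_e ≈ 11.8 mm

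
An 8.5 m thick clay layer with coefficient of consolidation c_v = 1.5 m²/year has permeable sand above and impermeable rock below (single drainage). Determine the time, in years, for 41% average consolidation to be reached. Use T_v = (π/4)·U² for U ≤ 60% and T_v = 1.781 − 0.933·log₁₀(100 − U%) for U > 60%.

Drainage path length: H_d = H = 8.5 m (single drainage).
U ≤ 60%: T_v = (π/4)·U² = (π/4)×0.41² = 0.13203.
t = T_v·H_d²/c_v = 0.13203×8.5²/1.5 = 6.359 years.

t ≈ 6.36 years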